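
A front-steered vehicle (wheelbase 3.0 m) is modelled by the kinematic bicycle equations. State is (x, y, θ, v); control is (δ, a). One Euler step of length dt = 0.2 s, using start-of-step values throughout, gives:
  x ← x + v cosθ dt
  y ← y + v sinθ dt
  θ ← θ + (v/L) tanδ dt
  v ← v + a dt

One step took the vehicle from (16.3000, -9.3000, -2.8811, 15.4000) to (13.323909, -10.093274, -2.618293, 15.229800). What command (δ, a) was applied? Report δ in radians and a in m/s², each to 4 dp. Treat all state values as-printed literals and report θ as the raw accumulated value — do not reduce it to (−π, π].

a = (v'−v)/dt = (-0.170200)/0.2 = -0.8510
Δθ = θ'−θ = 0.262807;  (v·dt/L) = 15.4000·0.2/3.0 = 1.026667
tan δ = Δθ·L/(v·dt) = 0.255981  →  δ = 0.2506

δ = 0.2506, a = -0.8510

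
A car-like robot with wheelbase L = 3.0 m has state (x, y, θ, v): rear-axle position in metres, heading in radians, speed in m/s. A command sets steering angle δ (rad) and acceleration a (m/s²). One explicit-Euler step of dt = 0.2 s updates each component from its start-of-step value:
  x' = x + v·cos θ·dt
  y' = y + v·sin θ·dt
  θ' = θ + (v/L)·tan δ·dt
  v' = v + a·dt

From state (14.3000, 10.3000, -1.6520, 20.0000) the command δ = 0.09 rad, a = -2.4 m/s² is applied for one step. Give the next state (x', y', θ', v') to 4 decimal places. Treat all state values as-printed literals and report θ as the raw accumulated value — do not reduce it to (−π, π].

(13.9755, 6.3132, -1.5317, 19.5200)

x' = 14.3000 + 20.0000·cos(-1.6520)·0.2 = 13.9755
y' = 10.3000 + 20.0000·sin(-1.6520)·0.2 = 6.3132
θ' = -1.6520 + (20.0000/3.0)·tan(0.09)·0.2 = -1.5317
v' = 20.0000 − 2.4000·0.2 = 19.5200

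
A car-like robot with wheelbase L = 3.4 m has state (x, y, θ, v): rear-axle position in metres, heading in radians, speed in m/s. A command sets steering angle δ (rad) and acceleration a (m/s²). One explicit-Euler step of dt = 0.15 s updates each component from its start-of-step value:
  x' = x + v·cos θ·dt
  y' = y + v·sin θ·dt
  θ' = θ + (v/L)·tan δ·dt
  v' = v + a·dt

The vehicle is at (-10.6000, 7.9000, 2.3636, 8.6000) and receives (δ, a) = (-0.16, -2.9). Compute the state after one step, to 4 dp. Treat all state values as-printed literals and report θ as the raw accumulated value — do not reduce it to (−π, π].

x' = -10.6000 + 8.6000·cos(2.3636)·0.15 = -11.5189
y' = 7.9000 + 8.6000·sin(2.3636)·0.15 = 8.8054
θ' = 2.3636 + (8.6000/3.4)·tan(-0.16)·0.15 = 2.3024
v' = 8.6000 − 2.9000·0.15 = 8.1650

(-11.5189, 8.8054, 2.3024, 8.1650)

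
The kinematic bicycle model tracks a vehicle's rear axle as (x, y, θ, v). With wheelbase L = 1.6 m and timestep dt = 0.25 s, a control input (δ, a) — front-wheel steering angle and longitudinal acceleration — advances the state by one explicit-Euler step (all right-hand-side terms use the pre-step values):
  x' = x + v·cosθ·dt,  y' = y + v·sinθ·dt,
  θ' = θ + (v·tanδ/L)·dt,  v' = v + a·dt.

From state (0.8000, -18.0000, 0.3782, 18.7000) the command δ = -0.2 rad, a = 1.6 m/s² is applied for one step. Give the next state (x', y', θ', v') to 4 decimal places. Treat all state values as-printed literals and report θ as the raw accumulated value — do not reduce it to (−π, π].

(5.1446, -16.2738, -0.2141, 19.1000)

x' = 0.8000 + 18.7000·cos(0.3782)·0.25 = 5.1446
y' = -18.0000 + 18.7000·sin(0.3782)·0.25 = -16.2738
θ' = 0.3782 + (18.7000/1.6)·tan(-0.2)·0.25 = -0.2141
v' = 18.7000 + 1.6000·0.25 = 19.1000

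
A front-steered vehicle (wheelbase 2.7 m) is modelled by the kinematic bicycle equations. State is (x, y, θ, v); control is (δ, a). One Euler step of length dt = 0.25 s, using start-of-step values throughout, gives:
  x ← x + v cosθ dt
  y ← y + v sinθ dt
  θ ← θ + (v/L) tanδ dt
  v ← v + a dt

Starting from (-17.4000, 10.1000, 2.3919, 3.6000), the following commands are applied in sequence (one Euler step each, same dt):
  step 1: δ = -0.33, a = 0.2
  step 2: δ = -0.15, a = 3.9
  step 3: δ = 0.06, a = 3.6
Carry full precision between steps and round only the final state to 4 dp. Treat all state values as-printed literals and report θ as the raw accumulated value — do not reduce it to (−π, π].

(-19.3565, 12.3235, 2.2524, 5.5250)

after step 1 (δ=-0.33, a=0.2): (-18.058709, 10.713272, 2.277725, 3.650000)
after step 2 (δ=-0.15, a=3.9): (-18.651379, 11.407101, 2.226647, 4.625000)
after step 3 (δ=0.06, a=3.6): (-19.356499, 12.323463, 2.252372, 5.525000)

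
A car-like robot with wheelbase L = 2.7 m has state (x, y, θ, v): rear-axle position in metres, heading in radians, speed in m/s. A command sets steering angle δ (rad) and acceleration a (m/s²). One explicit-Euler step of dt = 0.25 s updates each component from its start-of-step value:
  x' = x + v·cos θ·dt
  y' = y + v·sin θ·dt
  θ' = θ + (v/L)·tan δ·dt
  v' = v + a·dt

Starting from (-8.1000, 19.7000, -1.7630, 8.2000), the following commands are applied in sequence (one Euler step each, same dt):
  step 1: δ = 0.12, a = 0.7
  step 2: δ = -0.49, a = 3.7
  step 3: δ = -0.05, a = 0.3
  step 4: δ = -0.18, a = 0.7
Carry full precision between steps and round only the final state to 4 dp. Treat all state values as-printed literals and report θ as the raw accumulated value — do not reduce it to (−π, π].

after step 1 (δ=0.12, a=0.7): (-8.491596, 17.687749, -1.671449, 8.375000)
after step 2 (δ=-0.49, a=3.7): (-8.701982, 15.604596, -2.085072, 9.300000)
after step 3 (δ=-0.05, a=0.3): (-9.845659, 13.580337, -2.128163, 9.375000)
after step 4 (δ=-0.18, a=0.7): (-11.085394, 11.591311, -2.286123, 9.550000)

(-11.0854, 11.5913, -2.2861, 9.5500)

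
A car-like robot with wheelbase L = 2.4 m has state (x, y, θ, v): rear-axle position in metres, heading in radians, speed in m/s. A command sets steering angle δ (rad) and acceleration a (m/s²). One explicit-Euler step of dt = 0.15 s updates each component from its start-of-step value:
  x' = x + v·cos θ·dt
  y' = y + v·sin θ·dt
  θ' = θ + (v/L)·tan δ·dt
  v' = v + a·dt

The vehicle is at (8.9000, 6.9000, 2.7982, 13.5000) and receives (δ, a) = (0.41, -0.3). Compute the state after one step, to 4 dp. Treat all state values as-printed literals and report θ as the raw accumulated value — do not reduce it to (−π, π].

(6.9932, 7.5818, 3.1649, 13.4550)

x' = 8.9000 + 13.5000·cos(2.7982)·0.15 = 6.9932
y' = 6.9000 + 13.5000·sin(2.7982)·0.15 = 7.5818
θ' = 2.7982 + (13.5000/2.4)·tan(0.41)·0.15 = 3.1649
v' = 13.5000 − 0.3000·0.15 = 13.4550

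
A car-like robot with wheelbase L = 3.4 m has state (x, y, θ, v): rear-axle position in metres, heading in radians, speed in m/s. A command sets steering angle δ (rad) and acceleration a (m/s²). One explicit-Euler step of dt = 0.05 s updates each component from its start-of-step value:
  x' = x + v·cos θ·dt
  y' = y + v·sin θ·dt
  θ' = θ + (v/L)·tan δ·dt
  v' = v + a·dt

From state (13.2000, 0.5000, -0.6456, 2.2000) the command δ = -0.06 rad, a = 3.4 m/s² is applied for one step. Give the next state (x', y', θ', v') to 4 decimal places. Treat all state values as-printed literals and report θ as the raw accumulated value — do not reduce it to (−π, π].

(13.2879, 0.4338, -0.6475, 2.3700)

x' = 13.2000 + 2.2000·cos(-0.6456)·0.05 = 13.2879
y' = 0.5000 + 2.2000·sin(-0.6456)·0.05 = 0.4338
θ' = -0.6456 + (2.2000/3.4)·tan(-0.06)·0.05 = -0.6475
v' = 2.2000 + 3.4000·0.05 = 2.3700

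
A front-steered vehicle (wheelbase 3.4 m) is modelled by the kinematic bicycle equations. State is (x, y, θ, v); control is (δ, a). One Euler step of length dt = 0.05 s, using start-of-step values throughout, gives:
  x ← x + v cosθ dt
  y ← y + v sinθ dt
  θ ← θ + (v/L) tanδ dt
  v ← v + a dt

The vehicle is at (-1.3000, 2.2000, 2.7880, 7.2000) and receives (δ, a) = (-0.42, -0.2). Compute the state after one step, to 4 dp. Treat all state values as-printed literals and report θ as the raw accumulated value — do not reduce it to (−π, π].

x' = -1.3000 + 7.2000·cos(2.7880)·0.05 = -1.6377
y' = 2.2000 + 7.2000·sin(2.7880)·0.05 = 2.3247
θ' = 2.7880 + (7.2000/3.4)·tan(-0.42)·0.05 = 2.7407
v' = 7.2000 − 0.2000·0.05 = 7.1900

(-1.6377, 2.3247, 2.7407, 7.1900)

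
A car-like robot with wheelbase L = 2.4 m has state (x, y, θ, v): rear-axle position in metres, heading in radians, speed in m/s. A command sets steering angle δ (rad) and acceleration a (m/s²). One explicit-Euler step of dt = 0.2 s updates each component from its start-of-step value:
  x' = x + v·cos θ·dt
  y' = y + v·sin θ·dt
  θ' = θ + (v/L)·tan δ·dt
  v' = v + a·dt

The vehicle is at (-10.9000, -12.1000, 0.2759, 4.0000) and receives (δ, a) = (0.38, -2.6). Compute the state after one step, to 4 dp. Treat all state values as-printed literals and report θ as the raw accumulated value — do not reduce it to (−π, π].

x' = -10.9000 + 4.0000·cos(0.2759)·0.2 = -10.1303
y' = -12.1000 + 4.0000·sin(0.2759)·0.2 = -11.8821
θ' = 0.2759 + (4.0000/2.4)·tan(0.38)·0.2 = 0.4090
v' = 4.0000 − 2.6000·0.2 = 3.4800

(-10.1303, -11.8821, 0.4090, 3.4800)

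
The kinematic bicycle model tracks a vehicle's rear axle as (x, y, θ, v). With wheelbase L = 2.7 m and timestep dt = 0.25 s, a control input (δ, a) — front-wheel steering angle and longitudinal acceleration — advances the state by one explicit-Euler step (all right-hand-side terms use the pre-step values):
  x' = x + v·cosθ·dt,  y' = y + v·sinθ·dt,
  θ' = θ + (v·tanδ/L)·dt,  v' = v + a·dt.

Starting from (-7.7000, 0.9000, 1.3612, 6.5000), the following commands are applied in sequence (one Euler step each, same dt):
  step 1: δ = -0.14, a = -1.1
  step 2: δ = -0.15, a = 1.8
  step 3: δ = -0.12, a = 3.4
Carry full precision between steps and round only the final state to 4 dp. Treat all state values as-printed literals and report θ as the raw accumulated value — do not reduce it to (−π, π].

(-6.2890, 5.5275, 1.1147, 7.5250)

after step 1 (δ=-0.14, a=-1.1): (-7.361894, 2.489437, 1.276386, 6.225000)
after step 2 (δ=-0.15, a=1.8): (-6.910308, 3.978727, 1.189273, 6.675000)
after step 3 (δ=-0.12, a=3.4): (-6.288975, 5.527491, 1.114749, 7.525000)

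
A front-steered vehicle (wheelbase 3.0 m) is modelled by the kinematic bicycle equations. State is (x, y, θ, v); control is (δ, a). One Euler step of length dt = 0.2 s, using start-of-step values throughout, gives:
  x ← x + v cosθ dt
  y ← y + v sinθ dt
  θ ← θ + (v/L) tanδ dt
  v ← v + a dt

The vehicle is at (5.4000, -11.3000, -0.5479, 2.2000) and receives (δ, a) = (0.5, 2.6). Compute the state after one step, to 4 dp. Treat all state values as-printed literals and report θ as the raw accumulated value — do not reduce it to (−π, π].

x' = 5.4000 + 2.2000·cos(-0.5479)·0.2 = 5.7756
y' = -11.3000 + 2.2000·sin(-0.5479)·0.2 = -11.5292
θ' = -0.5479 + (2.2000/3.0)·tan(0.5)·0.2 = -0.4678
v' = 2.2000 + 2.6000·0.2 = 2.7200

(5.7756, -11.5292, -0.4678, 2.7200)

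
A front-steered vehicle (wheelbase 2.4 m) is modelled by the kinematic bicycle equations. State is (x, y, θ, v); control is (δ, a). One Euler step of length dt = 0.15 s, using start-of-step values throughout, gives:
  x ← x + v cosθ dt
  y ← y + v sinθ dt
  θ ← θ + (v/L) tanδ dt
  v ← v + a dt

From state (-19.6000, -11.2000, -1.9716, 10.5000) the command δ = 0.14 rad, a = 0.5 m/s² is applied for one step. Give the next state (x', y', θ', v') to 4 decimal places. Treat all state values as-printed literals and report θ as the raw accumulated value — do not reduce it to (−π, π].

x' = -19.6000 + 10.5000·cos(-1.9716)·0.15 = -20.2145
y' = -11.2000 + 10.5000·sin(-1.9716)·0.15 = -12.6502
θ' = -1.9716 + (10.5000/2.4)·tan(0.14)·0.15 = -1.8791
v' = 10.5000 + 0.5000·0.15 = 10.5750

(-20.2145, -12.6502, -1.8791, 10.5750)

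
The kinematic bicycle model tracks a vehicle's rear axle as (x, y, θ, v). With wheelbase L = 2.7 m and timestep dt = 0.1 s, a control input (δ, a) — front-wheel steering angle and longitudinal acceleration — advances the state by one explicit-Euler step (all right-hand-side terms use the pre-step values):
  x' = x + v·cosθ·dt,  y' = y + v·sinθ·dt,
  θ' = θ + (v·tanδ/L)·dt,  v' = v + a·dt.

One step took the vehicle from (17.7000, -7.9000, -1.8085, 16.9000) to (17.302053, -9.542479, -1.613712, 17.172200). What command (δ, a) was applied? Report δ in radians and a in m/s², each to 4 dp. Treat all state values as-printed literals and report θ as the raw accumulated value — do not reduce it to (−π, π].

δ = 0.3017, a = 2.7220

a = (v'−v)/dt = (0.272200)/0.1 = 2.7220
Δθ = θ'−θ = 0.194788;  (v·dt/L) = 16.9000·0.1/2.7 = 0.625926
tan δ = Δθ·L/(v·dt) = 0.311200  →  δ = 0.3017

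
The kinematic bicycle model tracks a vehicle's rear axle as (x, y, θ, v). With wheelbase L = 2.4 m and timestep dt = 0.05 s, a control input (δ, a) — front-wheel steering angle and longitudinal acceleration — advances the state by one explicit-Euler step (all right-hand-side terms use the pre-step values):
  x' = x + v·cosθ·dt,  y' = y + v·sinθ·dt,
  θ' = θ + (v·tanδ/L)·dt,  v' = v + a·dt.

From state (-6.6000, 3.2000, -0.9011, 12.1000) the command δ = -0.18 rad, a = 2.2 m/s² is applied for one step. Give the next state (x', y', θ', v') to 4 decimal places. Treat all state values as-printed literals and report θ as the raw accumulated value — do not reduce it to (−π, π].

(-6.2244, 2.7257, -0.9470, 12.2100)

x' = -6.6000 + 12.1000·cos(-0.9011)·0.05 = -6.2244
y' = 3.2000 + 12.1000·sin(-0.9011)·0.05 = 2.7257
θ' = -0.9011 + (12.1000/2.4)·tan(-0.18)·0.05 = -0.9470
v' = 12.1000 + 2.2000·0.05 = 12.2100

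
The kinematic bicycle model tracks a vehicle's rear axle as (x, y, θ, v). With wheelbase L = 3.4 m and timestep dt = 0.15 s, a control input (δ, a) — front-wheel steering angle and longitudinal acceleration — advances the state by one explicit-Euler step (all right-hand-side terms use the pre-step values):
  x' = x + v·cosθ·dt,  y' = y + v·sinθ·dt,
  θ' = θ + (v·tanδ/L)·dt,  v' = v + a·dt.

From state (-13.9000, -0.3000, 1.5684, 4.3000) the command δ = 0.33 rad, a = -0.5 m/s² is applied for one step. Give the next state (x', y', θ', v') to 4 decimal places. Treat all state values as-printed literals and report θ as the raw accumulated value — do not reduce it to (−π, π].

x' = -13.9000 + 4.3000·cos(1.5684)·0.15 = -13.8985
y' = -0.3000 + 4.3000·sin(1.5684)·0.15 = 0.3450
θ' = 1.5684 + (4.3000/3.4)·tan(0.33)·0.15 = 1.6334
v' = 4.3000 − 0.5000·0.15 = 4.2250

(-13.8985, 0.3450, 1.6334, 4.2250)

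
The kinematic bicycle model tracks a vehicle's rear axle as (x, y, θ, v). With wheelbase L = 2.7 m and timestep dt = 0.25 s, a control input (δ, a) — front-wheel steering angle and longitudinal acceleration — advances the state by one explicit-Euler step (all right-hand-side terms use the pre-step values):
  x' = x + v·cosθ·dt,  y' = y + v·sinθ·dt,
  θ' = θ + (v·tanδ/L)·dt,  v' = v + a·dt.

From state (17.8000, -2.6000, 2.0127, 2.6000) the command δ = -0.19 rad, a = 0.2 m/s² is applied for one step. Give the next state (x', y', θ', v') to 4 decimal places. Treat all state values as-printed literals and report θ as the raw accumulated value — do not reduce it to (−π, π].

x' = 17.8000 + 2.6000·cos(2.0127)·0.25 = 17.5220
y' = -2.6000 + 2.6000·sin(2.0127)·0.25 = -2.0124
θ' = 2.0127 + (2.6000/2.7)·tan(-0.19)·0.25 = 1.9664
v' = 2.6000 + 0.2000·0.25 = 2.6500

(17.5220, -2.0124, 1.9664, 2.6500)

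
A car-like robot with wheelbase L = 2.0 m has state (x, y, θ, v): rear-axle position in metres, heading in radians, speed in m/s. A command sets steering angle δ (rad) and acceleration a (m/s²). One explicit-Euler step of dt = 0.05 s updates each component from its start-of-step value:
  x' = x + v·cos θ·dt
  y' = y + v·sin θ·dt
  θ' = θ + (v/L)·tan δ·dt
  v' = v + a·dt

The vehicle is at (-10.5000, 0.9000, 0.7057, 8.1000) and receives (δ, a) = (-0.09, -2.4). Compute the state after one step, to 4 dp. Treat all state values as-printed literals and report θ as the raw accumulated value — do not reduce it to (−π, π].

x' = -10.5000 + 8.1000·cos(0.7057)·0.05 = -10.1917
y' = 0.9000 + 8.1000·sin(0.7057)·0.05 = 1.1627
θ' = 0.7057 + (8.1000/2.0)·tan(-0.09)·0.05 = 0.6874
v' = 8.1000 − 2.4000·0.05 = 7.9800

(-10.1917, 1.1627, 0.6874, 7.9800)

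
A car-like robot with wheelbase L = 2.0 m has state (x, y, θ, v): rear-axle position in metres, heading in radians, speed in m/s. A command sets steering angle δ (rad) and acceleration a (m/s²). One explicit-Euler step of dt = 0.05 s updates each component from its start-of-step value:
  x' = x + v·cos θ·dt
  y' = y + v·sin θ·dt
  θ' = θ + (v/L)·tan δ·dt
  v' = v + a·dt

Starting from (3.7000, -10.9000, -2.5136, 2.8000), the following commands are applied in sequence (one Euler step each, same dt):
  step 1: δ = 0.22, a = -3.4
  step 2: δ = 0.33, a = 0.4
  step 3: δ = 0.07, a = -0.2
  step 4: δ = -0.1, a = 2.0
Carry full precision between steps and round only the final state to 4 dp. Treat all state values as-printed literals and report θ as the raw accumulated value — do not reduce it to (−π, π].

(3.2740, -11.2251, -2.4774, 2.7400)

after step 1 (δ=0.22, a=-3.4): (3.586711, -10.982253, -2.497947, 2.630000)
after step 2 (δ=0.33, a=0.4): (3.481522, -11.061168, -2.475426, 2.650000)
after step 3 (δ=0.07, a=-0.2): (3.377351, -11.143050, -2.470781, 2.640000)
after step 4 (δ=-0.1, a=2.0): (3.273953, -11.225104, -2.477403, 2.740000)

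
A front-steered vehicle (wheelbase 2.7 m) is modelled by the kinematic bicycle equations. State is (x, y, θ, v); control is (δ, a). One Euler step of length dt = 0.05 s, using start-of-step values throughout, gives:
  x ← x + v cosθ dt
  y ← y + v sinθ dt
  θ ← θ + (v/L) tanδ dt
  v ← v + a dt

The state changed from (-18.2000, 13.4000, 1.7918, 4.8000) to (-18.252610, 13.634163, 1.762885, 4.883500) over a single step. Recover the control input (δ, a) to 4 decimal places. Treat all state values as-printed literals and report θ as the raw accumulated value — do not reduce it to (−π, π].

δ = -0.3145, a = 1.6700

a = (v'−v)/dt = (0.083500)/0.05 = 1.6700
Δθ = θ'−θ = -0.028915;  (v·dt/L) = 4.8000·0.05/2.7 = 0.088889
tan δ = Δθ·L/(v·dt) = -0.325294  →  δ = -0.3145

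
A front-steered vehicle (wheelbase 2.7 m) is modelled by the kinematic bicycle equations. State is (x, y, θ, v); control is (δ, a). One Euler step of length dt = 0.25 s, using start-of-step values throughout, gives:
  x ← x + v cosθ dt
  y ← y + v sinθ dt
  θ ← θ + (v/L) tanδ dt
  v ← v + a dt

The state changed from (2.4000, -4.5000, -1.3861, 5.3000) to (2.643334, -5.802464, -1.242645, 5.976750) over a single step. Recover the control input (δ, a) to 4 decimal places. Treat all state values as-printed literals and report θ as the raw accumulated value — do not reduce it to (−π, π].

a = (v'−v)/dt = (0.676750)/0.25 = 2.7070
Δθ = θ'−θ = 0.143455;  (v·dt/L) = 5.3000·0.25/2.7 = 0.490741
tan δ = Δθ·L/(v·dt) = 0.292323  →  δ = 0.2844

δ = 0.2844, a = 2.7070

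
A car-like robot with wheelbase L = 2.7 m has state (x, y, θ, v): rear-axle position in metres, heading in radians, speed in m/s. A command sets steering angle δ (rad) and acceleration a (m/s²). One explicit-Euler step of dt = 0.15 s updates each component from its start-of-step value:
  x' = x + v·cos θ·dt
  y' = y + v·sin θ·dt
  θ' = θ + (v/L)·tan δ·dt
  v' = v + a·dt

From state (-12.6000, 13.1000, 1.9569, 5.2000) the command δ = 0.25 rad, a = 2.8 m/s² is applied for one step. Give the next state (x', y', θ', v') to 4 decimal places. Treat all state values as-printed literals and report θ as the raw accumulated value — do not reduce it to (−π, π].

(-12.8937, 13.8226, 2.0307, 5.6200)

x' = -12.6000 + 5.2000·cos(1.9569)·0.15 = -12.8937
y' = 13.1000 + 5.2000·sin(1.9569)·0.15 = 13.8226
θ' = 1.9569 + (5.2000/2.7)·tan(0.25)·0.15 = 2.0307
v' = 5.2000 + 2.8000·0.15 = 5.6200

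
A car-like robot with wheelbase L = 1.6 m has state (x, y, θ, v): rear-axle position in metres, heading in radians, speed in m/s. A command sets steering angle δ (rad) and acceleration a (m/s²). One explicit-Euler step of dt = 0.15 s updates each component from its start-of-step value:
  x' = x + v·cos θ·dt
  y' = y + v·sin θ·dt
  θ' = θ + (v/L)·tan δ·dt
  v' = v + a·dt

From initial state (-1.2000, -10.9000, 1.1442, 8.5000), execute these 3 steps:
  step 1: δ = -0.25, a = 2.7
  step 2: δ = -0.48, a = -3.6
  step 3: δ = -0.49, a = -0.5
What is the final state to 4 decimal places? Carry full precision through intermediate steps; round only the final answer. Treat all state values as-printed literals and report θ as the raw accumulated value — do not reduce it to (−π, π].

after step 1 (δ=-0.25, a=2.7): (-0.672437, -9.739266, 0.940724, 8.905000)
after step 2 (δ=-0.48, a=-3.6): (0.114590, -8.660000, 0.506096, 8.365000)
after step 3 (δ=-0.49, a=-0.5): (1.212050, -8.051740, 0.087803, 8.290000)

(1.2120, -8.0517, 0.0878, 8.2900)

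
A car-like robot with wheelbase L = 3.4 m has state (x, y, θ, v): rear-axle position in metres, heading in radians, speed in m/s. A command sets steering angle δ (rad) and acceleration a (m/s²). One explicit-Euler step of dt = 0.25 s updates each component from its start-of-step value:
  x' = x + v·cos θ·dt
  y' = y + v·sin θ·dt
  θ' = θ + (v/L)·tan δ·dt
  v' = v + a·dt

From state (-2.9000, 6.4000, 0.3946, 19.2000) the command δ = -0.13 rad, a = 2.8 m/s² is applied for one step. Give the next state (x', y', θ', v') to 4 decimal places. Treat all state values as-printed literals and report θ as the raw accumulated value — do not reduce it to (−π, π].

x' = -2.9000 + 19.2000·cos(0.3946)·0.25 = 1.5311
y' = 6.4000 + 19.2000·sin(0.3946)·0.25 = 8.2453
θ' = 0.3946 + (19.2000/3.4)·tan(-0.13)·0.25 = 0.2100
v' = 19.2000 + 2.8000·0.25 = 19.9000

(1.5311, 8.2453, 0.2100, 19.9000)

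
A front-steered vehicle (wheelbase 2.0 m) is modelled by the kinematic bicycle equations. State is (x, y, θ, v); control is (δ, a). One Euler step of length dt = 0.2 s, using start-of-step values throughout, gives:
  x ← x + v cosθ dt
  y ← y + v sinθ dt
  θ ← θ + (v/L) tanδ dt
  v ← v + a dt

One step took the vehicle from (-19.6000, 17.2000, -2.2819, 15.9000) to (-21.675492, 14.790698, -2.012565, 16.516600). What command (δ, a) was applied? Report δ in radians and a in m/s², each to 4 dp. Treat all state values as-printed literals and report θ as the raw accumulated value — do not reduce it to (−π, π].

δ = 0.1678, a = 3.0830

a = (v'−v)/dt = (0.616600)/0.2 = 3.0830
Δθ = θ'−θ = 0.269335;  (v·dt/L) = 15.9000·0.2/2.0 = 1.590000
tan δ = Δθ·L/(v·dt) = 0.169393  →  δ = 0.1678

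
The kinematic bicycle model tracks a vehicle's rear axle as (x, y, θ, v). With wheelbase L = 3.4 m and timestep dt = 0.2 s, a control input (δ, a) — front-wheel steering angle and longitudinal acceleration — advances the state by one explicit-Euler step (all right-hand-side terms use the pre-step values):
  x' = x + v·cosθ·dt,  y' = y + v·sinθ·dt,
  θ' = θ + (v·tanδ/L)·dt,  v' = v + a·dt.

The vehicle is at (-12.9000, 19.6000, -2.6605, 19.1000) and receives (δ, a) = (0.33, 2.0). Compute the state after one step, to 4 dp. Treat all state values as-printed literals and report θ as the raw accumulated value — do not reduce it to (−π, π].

(-16.2864, 17.8323, -2.2757, 19.5000)

x' = -12.9000 + 19.1000·cos(-2.6605)·0.2 = -16.2864
y' = 19.6000 + 19.1000·sin(-2.6605)·0.2 = 17.8323
θ' = -2.6605 + (19.1000/3.4)·tan(0.33)·0.2 = -2.2757
v' = 19.1000 + 2.0000·0.2 = 19.5000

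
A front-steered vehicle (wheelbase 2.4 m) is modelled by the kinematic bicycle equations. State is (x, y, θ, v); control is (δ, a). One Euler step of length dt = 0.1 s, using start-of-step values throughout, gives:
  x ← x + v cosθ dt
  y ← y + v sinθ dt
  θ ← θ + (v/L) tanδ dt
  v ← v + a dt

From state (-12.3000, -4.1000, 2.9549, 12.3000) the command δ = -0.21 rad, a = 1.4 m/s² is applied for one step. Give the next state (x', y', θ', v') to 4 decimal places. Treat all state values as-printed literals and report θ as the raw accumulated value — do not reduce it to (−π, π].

(-13.5086, -3.8717, 2.8457, 12.4400)

x' = -12.3000 + 12.3000·cos(2.9549)·0.1 = -13.5086
y' = -4.1000 + 12.3000·sin(2.9549)·0.1 = -3.8717
θ' = 2.9549 + (12.3000/2.4)·tan(-0.21)·0.1 = 2.8457
v' = 12.3000 + 1.4000·0.1 = 12.4400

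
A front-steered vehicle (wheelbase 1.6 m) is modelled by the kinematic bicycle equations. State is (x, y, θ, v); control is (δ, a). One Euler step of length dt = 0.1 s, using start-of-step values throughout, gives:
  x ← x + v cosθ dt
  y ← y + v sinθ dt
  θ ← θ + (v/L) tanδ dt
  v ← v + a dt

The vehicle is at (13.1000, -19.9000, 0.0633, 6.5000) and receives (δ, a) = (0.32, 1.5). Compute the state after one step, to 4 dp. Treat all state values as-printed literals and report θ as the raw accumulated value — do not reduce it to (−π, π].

(13.7487, -19.8589, 0.1979, 6.6500)

x' = 13.1000 + 6.5000·cos(0.0633)·0.1 = 13.7487
y' = -19.9000 + 6.5000·sin(0.0633)·0.1 = -19.8589
θ' = 0.0633 + (6.5000/1.6)·tan(0.32)·0.1 = 0.1979
v' = 6.5000 + 1.5000·0.1 = 6.6500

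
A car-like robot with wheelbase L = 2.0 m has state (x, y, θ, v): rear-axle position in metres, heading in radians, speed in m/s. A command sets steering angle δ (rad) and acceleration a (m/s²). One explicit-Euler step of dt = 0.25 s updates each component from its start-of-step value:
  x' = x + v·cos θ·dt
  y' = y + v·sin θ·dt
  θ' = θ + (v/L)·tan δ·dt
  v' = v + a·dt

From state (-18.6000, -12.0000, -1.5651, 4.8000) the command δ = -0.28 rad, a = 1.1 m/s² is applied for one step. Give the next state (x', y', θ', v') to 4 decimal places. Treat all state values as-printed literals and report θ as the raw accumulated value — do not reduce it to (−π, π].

(-18.5932, -13.2000, -1.7376, 5.0750)

x' = -18.6000 + 4.8000·cos(-1.5651)·0.25 = -18.5932
y' = -12.0000 + 4.8000·sin(-1.5651)·0.25 = -13.2000
θ' = -1.5651 + (4.8000/2.0)·tan(-0.28)·0.25 = -1.7376
v' = 4.8000 + 1.1000·0.25 = 5.0750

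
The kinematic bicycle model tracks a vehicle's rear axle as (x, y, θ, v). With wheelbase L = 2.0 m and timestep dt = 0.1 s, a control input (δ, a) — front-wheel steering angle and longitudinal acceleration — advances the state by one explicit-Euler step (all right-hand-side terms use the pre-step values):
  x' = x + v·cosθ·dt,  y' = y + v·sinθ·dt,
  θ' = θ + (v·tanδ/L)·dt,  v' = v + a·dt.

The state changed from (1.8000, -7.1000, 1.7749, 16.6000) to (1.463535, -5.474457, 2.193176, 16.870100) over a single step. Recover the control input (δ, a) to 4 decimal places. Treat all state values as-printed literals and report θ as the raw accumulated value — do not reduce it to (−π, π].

a = (v'−v)/dt = (0.270100)/0.1 = 2.7010
Δθ = θ'−θ = 0.418276;  (v·dt/L) = 16.6000·0.1/2.0 = 0.830000
tan δ = Δθ·L/(v·dt) = 0.503947  →  δ = 0.4668

δ = 0.4668, a = 2.7010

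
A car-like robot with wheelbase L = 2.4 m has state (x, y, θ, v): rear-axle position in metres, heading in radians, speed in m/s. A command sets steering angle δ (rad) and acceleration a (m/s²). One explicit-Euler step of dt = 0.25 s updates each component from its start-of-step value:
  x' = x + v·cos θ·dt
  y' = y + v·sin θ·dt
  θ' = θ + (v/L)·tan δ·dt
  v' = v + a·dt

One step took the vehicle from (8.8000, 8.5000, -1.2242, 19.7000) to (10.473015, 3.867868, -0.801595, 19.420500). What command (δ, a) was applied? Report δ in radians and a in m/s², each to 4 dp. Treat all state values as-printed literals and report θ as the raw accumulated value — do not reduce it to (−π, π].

δ = 0.2031, a = -1.1180

a = (v'−v)/dt = (-0.279500)/0.25 = -1.1180
Δθ = θ'−θ = 0.422605;  (v·dt/L) = 19.7000·0.25/2.4 = 2.052083
tan δ = Δθ·L/(v·dt) = 0.205939  →  δ = 0.2031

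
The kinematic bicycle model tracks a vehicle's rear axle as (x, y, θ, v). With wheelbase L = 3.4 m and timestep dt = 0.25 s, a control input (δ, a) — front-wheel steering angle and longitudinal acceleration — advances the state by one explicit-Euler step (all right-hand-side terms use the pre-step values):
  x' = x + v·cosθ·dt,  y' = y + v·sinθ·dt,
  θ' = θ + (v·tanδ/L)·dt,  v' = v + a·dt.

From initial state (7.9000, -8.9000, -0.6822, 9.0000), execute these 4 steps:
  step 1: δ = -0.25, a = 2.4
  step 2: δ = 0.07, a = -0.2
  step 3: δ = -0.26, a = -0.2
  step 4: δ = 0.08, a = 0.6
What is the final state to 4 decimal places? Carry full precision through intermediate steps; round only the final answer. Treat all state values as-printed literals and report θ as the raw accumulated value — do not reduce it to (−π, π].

(14.1949, -15.8226, -0.9325, 9.6500)

after step 1 (δ=-0.25, a=2.4): (9.646422, -10.318630, -0.851176, 9.600000)
after step 2 (δ=0.07, a=-0.2): (11.228259, -12.123565, -0.801684, 9.550000)
after step 3 (δ=-0.26, a=-0.2): (12.888761, -13.839051, -0.988486, 9.500000)
after step 4 (δ=0.08, a=0.6): (14.194905, -15.822636, -0.932484, 9.650000)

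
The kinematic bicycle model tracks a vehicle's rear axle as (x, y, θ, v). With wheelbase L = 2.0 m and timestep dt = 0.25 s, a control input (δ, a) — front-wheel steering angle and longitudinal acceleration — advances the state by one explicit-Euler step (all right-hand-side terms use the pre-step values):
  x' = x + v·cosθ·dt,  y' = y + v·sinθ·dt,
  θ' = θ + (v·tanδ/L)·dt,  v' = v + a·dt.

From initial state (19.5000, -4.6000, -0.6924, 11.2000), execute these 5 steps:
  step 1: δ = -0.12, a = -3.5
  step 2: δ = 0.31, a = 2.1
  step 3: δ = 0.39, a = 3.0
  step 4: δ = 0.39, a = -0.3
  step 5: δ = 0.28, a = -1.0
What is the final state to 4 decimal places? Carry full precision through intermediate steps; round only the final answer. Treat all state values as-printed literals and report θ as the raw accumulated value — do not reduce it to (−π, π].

(30.8576, -7.3339, 1.1200, 11.2750)

after step 1 (δ=-0.12, a=-3.5): (21.655205, -6.387482, -0.861211, 10.325000)
after step 2 (δ=0.31, a=2.1): (23.336939, -8.345701, -0.447788, 10.850000)
after step 3 (δ=0.39, a=3.0): (25.782005, -9.520140, 0.109705, 11.600000)
after step 4 (δ=0.39, a=-0.3): (28.664572, -9.202634, 0.705734, 11.525000)
after step 5 (δ=0.28, a=-1.0): (30.857593, -7.333875, 1.119992, 11.275000)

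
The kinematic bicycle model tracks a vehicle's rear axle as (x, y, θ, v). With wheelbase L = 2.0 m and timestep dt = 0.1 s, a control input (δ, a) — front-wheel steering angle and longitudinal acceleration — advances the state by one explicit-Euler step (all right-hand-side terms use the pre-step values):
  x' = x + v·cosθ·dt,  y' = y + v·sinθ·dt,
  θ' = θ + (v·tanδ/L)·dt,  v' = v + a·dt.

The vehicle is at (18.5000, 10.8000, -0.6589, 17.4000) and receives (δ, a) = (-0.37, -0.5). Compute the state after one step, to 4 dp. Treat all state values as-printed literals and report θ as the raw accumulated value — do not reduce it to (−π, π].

(19.8758, 9.7347, -0.9963, 17.3500)

x' = 18.5000 + 17.4000·cos(-0.6589)·0.1 = 19.8758
y' = 10.8000 + 17.4000·sin(-0.6589)·0.1 = 9.7347
θ' = -0.6589 + (17.4000/2.0)·tan(-0.37)·0.1 = -0.9963
v' = 17.4000 − 0.5000·0.1 = 17.3500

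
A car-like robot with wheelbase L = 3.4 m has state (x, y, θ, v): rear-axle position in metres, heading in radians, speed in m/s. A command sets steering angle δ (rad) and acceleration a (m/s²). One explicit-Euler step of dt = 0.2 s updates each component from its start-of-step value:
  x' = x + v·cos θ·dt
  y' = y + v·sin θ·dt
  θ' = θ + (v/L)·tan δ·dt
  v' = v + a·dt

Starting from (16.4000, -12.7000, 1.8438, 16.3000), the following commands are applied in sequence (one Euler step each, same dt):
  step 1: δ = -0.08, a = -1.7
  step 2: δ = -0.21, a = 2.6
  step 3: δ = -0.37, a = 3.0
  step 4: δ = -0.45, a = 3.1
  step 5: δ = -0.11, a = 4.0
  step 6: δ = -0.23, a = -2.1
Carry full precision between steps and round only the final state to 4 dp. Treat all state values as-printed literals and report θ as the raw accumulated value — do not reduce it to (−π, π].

after step 1 (δ=-0.08, a=-1.7): (15.521022, -9.560733, 1.766930, 15.960000)
after step 2 (δ=-0.21, a=2.6): (14.898970, -6.429932, 1.566827, 16.480000)
after step 3 (δ=-0.37, a=3.0): (14.912053, -3.133958, 1.190828, 17.080000)
after step 4 (δ=-0.45, a=3.1): (16.179017, 0.038400, 0.705500, 17.700000)
after step 5 (δ=-0.11, a=4.0): (18.873976, 2.333787, 0.590506, 18.500000)
after step 6 (δ=-0.23, a=-2.1): (21.947414, 4.393878, 0.335703, 18.080000)

(21.9474, 4.3939, 0.3357, 18.0800)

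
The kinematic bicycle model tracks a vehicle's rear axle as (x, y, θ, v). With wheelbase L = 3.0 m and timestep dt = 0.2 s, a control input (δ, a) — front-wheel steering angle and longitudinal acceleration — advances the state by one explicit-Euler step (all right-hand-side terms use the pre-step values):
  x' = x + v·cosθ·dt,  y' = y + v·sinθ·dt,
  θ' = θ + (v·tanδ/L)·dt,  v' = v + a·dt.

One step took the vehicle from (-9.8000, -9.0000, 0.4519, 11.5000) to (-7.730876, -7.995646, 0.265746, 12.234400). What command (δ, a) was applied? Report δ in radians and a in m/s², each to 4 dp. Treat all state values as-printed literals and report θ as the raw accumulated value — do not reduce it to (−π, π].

δ = -0.2382, a = 3.6720

a = (v'−v)/dt = (0.734400)/0.2 = 3.6720
Δθ = θ'−θ = -0.186154;  (v·dt/L) = 11.5000·0.2/3.0 = 0.766667
tan δ = Δθ·L/(v·dt) = -0.242810  →  δ = -0.2382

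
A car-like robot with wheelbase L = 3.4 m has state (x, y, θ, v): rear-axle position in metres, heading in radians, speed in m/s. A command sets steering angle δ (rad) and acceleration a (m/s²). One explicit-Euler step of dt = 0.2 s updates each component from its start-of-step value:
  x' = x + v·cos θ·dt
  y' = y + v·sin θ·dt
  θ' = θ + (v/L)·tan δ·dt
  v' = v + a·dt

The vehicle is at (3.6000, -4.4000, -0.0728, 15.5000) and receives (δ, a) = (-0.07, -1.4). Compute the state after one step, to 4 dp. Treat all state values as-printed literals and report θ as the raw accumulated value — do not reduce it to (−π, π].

x' = 3.6000 + 15.5000·cos(-0.0728)·0.2 = 6.6918
y' = -4.4000 + 15.5000·sin(-0.0728)·0.2 = -4.6255
θ' = -0.0728 + (15.5000/3.4)·tan(-0.07)·0.2 = -0.1367
v' = 15.5000 − 1.4000·0.2 = 15.2200

(6.6918, -4.6255, -0.1367, 15.2200)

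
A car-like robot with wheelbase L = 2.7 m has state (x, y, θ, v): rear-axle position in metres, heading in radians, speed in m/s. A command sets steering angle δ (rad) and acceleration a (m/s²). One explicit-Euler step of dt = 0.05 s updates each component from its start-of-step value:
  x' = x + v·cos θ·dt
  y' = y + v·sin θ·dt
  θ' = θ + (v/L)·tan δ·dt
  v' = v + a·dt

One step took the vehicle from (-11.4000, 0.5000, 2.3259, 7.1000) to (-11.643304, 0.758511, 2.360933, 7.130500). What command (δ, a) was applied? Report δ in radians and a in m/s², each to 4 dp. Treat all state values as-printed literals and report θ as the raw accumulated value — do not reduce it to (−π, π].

a = (v'−v)/dt = (0.030500)/0.05 = 0.6100
Δθ = θ'−θ = 0.035033;  (v·dt/L) = 7.1000·0.05/2.7 = 0.131481
tan δ = Δθ·L/(v·dt) = 0.266448  →  δ = 0.2604

δ = 0.2604, a = 0.6100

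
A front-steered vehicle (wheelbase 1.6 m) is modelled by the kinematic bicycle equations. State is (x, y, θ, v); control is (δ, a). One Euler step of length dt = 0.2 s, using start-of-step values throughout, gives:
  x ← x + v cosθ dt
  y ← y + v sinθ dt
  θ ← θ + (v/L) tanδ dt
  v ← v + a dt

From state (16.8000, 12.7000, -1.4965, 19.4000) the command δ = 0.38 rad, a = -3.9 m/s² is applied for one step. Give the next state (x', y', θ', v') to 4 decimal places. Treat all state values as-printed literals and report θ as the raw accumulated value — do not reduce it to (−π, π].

(17.0880, 8.8307, -0.5279, 18.6200)

x' = 16.8000 + 19.4000·cos(-1.4965)·0.2 = 17.0880
y' = 12.7000 + 19.4000·sin(-1.4965)·0.2 = 8.8307
θ' = -1.4965 + (19.4000/1.6)·tan(0.38)·0.2 = -0.5279
v' = 19.4000 − 3.9000·0.2 = 18.6200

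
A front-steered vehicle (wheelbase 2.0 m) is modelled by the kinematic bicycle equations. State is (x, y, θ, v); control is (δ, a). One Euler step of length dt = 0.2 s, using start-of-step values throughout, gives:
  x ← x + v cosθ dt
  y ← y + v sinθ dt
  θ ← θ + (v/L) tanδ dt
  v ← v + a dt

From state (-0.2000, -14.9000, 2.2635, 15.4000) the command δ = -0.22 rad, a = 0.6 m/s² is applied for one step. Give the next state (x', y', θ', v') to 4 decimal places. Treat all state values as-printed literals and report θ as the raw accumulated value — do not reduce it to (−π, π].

(-2.1669, -12.5299, 1.9191, 15.5200)

x' = -0.2000 + 15.4000·cos(2.2635)·0.2 = -2.1669
y' = -14.9000 + 15.4000·sin(2.2635)·0.2 = -12.5299
θ' = 2.2635 + (15.4000/2.0)·tan(-0.22)·0.2 = 1.9191
v' = 15.4000 + 0.6000·0.2 = 15.5200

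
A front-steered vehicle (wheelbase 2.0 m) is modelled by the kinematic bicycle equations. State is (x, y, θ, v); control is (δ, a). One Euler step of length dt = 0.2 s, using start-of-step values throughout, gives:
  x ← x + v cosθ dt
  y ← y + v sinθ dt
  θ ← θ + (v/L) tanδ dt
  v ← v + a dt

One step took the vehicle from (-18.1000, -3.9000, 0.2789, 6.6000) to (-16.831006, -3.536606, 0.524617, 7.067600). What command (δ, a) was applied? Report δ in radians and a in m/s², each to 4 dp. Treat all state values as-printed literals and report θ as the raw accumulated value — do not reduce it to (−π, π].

a = (v'−v)/dt = (0.467600)/0.2 = 2.3380
Δθ = θ'−θ = 0.245717;  (v·dt/L) = 6.6000·0.2/2.0 = 0.660000
tan δ = Δθ·L/(v·dt) = 0.372298  →  δ = 0.3564

δ = 0.3564, a = 2.3380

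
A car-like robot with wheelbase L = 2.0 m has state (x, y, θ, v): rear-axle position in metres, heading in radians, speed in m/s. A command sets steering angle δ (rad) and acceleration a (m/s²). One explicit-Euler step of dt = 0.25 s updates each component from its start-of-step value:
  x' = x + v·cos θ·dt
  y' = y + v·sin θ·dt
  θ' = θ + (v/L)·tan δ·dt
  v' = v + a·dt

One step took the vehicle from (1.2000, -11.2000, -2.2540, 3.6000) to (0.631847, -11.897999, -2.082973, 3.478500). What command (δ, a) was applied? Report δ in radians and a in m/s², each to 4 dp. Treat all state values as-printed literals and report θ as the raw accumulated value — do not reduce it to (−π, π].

a = (v'−v)/dt = (-0.121500)/0.25 = -0.4860
Δθ = θ'−θ = 0.171027;  (v·dt/L) = 3.6000·0.25/2.0 = 0.450000
tan δ = Δθ·L/(v·dt) = 0.380060  →  δ = 0.3632

δ = 0.3632, a = -0.4860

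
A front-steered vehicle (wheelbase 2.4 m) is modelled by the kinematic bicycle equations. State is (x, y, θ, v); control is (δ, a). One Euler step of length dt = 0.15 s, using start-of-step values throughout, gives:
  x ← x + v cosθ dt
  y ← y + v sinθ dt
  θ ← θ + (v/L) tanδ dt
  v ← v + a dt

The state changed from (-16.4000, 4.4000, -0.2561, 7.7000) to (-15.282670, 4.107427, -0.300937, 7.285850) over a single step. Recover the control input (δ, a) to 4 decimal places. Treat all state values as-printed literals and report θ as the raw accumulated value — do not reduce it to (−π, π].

δ = -0.0929, a = -2.7610

a = (v'−v)/dt = (-0.414150)/0.15 = -2.7610
Δθ = θ'−θ = -0.044837;  (v·dt/L) = 7.7000·0.15/2.4 = 0.481250
tan δ = Δθ·L/(v·dt) = -0.093168  →  δ = -0.0929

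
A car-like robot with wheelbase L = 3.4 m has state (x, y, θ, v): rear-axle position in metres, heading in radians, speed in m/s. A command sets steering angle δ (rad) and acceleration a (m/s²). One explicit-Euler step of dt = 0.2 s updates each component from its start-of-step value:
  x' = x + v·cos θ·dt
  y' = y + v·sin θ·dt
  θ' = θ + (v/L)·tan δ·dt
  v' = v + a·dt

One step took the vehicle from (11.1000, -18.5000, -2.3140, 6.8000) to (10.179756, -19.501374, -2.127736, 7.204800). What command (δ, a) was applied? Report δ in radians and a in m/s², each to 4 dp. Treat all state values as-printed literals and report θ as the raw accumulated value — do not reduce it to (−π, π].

a = (v'−v)/dt = (0.404800)/0.2 = 2.0240
Δθ = θ'−θ = 0.186264;  (v·dt/L) = 6.8000·0.2/3.4 = 0.400000
tan δ = Δθ·L/(v·dt) = 0.465660  →  δ = 0.4358

δ = 0.4358, a = 2.0240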